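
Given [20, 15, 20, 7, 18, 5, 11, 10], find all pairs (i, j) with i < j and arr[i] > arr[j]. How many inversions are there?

Finding inversions in [20, 15, 20, 7, 18, 5, 11, 10]:

(0, 1): arr[0]=20 > arr[1]=15
(0, 3): arr[0]=20 > arr[3]=7
(0, 4): arr[0]=20 > arr[4]=18
(0, 5): arr[0]=20 > arr[5]=5
(0, 6): arr[0]=20 > arr[6]=11
(0, 7): arr[0]=20 > arr[7]=10
(1, 3): arr[1]=15 > arr[3]=7
(1, 5): arr[1]=15 > arr[5]=5
(1, 6): arr[1]=15 > arr[6]=11
(1, 7): arr[1]=15 > arr[7]=10
(2, 3): arr[2]=20 > arr[3]=7
(2, 4): arr[2]=20 > arr[4]=18
(2, 5): arr[2]=20 > arr[5]=5
(2, 6): arr[2]=20 > arr[6]=11
(2, 7): arr[2]=20 > arr[7]=10
(3, 5): arr[3]=7 > arr[5]=5
(4, 5): arr[4]=18 > arr[5]=5
(4, 6): arr[4]=18 > arr[6]=11
(4, 7): arr[4]=18 > arr[7]=10
(6, 7): arr[6]=11 > arr[7]=10

Total inversions: 20

The array has 20 inversion(s): (0,1), (0,3), (0,4), (0,5), (0,6), (0,7), (1,3), (1,5), (1,6), (1,7), (2,3), (2,4), (2,5), (2,6), (2,7), (3,5), (4,5), (4,6), (4,7), (6,7). Each pair (i,j) satisfies i < j and arr[i] > arr[j].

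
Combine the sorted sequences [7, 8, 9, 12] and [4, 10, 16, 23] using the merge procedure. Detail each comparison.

Merging process:

Compare 7 vs 4: take 4 from right. Merged: [4]
Compare 7 vs 10: take 7 from left. Merged: [4, 7]
Compare 8 vs 10: take 8 from left. Merged: [4, 7, 8]
Compare 9 vs 10: take 9 from left. Merged: [4, 7, 8, 9]
Compare 12 vs 10: take 10 from right. Merged: [4, 7, 8, 9, 10]
Compare 12 vs 16: take 12 from left. Merged: [4, 7, 8, 9, 10, 12]
Append remaining from right: [16, 23]. Merged: [4, 7, 8, 9, 10, 12, 16, 23]

Final merged array: [4, 7, 8, 9, 10, 12, 16, 23]
Total comparisons: 6

The merged array is [4, 7, 8, 9, 10, 12, 16, 23], requiring 6 comparisons. The merge step runs in O(n) time where n is the total number of elements.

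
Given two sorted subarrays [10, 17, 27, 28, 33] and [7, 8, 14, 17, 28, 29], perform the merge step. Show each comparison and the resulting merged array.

Merging process:

Compare 10 vs 7: take 7 from right. Merged: [7]
Compare 10 vs 8: take 8 from right. Merged: [7, 8]
Compare 10 vs 14: take 10 from left. Merged: [7, 8, 10]
Compare 17 vs 14: take 14 from right. Merged: [7, 8, 10, 14]
Compare 17 vs 17: take 17 from left. Merged: [7, 8, 10, 14, 17]
Compare 27 vs 17: take 17 from right. Merged: [7, 8, 10, 14, 17, 17]
Compare 27 vs 28: take 27 from left. Merged: [7, 8, 10, 14, 17, 17, 27]
Compare 28 vs 28: take 28 from left. Merged: [7, 8, 10, 14, 17, 17, 27, 28]
Compare 33 vs 28: take 28 from right. Merged: [7, 8, 10, 14, 17, 17, 27, 28, 28]
Compare 33 vs 29: take 29 from right. Merged: [7, 8, 10, 14, 17, 17, 27, 28, 28, 29]
Append remaining from left: [33]. Merged: [7, 8, 10, 14, 17, 17, 27, 28, 28, 29, 33]

Final merged array: [7, 8, 10, 14, 17, 17, 27, 28, 28, 29, 33]
Total comparisons: 10

The merged array is [7, 8, 10, 14, 17, 17, 27, 28, 28, 29, 33], requiring 10 comparisons. The merge step runs in O(n) time where n is the total number of elements.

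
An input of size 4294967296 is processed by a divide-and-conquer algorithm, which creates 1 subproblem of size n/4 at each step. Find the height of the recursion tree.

For divide and conquer with division factor 4:

Problem sizes at each level:
Level 0: 4294967296
Level 1: 1073741824
Level 2: 268435456
Level 3: 67108864
Level 4: 16777216
Level 5: 4194304
Level 6: 1048576
Level 7: 262144
Level 8: 65536
Level 9: 16384
Level 10: 4096
Level 11: 1024
Level 12: 256
Level 13: 64
Level 14: 16
Level 15: 4
Level 16: 1

The root is level 0 and the size-1 base case is level 16 (the tree spans levels 0 through 16, i.e. 17 levels counting the root), so the depth is the number of divisions: log_4(4294967296) = 16

The recursion tree depth is log_4(4294967296) = 16. At each level, the problem size is divided by 4, so it takes 16 divisions to reduce to a base case of size 1. The algorithm makes 1 recursive call at each level.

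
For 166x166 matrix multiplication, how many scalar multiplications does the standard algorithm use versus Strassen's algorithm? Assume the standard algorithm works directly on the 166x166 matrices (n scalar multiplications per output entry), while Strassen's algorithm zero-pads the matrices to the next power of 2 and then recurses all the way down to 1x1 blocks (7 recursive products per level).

Matrix multiplication for 166x166 matrices:

Strassen's algorithm requires power-of-2 dimensions. Pad 166x166 to 256x256 (next power of 2).

Standard algorithm: 166^3 = 4574296 multiplications
Strassen's algorithm: 7^(log2(256)) = 7^8 = 5764801 multiplications
Difference: 4574296 - 5764801 = -1190505 (Strassen uses MORE here due to padding overhead — for small or just-over-power-of-2 n, padding can outweigh the per-level savings)

Standard: 4574296 multiplications (166^3). Strassen: 5764801 multiplications (7^8, after padding to 256x256). Strassen reduces 8 recursive multiplications to 7 at each level.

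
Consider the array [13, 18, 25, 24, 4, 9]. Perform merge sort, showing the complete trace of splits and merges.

Merge sort trace:

Split: [13, 18, 25, 24, 4, 9] -> [13, 18, 25] and [24, 4, 9]
  Split: [13, 18, 25] -> [13] and [18, 25]
    Split: [18, 25] -> [18] and [25]
    Merge: [18] + [25] -> [18, 25]
  Merge: [13] + [18, 25] -> [13, 18, 25]
  Split: [24, 4, 9] -> [24] and [4, 9]
    Split: [4, 9] -> [4] and [9]
    Merge: [4] + [9] -> [4, 9]
  Merge: [24] + [4, 9] -> [4, 9, 24]
Merge: [13, 18, 25] + [4, 9, 24] -> [4, 9, 13, 18, 24, 25]

Final sorted array: [4, 9, 13, 18, 24, 25]

The merge sort proceeds by recursively splitting the array and merging sorted halves.
After all merges, the sorted array is [4, 9, 13, 18, 24, 25].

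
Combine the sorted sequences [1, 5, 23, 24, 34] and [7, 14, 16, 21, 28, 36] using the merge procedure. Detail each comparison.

Merging process:

Compare 1 vs 7: take 1 from left. Merged: [1]
Compare 5 vs 7: take 5 from left. Merged: [1, 5]
Compare 23 vs 7: take 7 from right. Merged: [1, 5, 7]
Compare 23 vs 14: take 14 from right. Merged: [1, 5, 7, 14]
Compare 23 vs 16: take 16 from right. Merged: [1, 5, 7, 14, 16]
Compare 23 vs 21: take 21 from right. Merged: [1, 5, 7, 14, 16, 21]
Compare 23 vs 28: take 23 from left. Merged: [1, 5, 7, 14, 16, 21, 23]
Compare 24 vs 28: take 24 from left. Merged: [1, 5, 7, 14, 16, 21, 23, 24]
Compare 34 vs 28: take 28 from right. Merged: [1, 5, 7, 14, 16, 21, 23, 24, 28]
Compare 34 vs 36: take 34 from left. Merged: [1, 5, 7, 14, 16, 21, 23, 24, 28, 34]
Append remaining from right: [36]. Merged: [1, 5, 7, 14, 16, 21, 23, 24, 28, 34, 36]

Final merged array: [1, 5, 7, 14, 16, 21, 23, 24, 28, 34, 36]
Total comparisons: 10

The merged array is [1, 5, 7, 14, 16, 21, 23, 24, 28, 34, 36], requiring 10 comparisons. The merge step runs in O(n) time where n is the total number of elements.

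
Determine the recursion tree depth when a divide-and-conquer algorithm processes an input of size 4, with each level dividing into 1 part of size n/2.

For divide and conquer with division factor 2:

Problem sizes at each level:
Level 0: 4
Level 1: 2
Level 2: 1

The root is level 0 and the size-1 base case is level 2 (the tree spans levels 0 through 2, i.e. 3 levels counting the root), so the depth is the number of divisions: log_2(4) = 2

The recursion tree depth is log_2(4) = 2. At each level, the problem size is divided by 2, so it takes 2 divisions to reduce to a base case of size 1. The algorithm makes 1 recursive call at each level.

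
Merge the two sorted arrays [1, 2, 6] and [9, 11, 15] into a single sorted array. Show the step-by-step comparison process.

Merging process:

Compare 1 vs 9: take 1 from left. Merged: [1]
Compare 2 vs 9: take 2 from left. Merged: [1, 2]
Compare 6 vs 9: take 6 from left. Merged: [1, 2, 6]
Append remaining from right: [9, 11, 15]. Merged: [1, 2, 6, 9, 11, 15]

Final merged array: [1, 2, 6, 9, 11, 15]
Total comparisons: 3

The merged array is [1, 2, 6, 9, 11, 15], requiring 3 comparisons. The merge step runs in O(n) time where n is the total number of elements.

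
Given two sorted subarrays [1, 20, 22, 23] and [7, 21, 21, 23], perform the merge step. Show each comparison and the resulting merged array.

Merging process:

Compare 1 vs 7: take 1 from left. Merged: [1]
Compare 20 vs 7: take 7 from right. Merged: [1, 7]
Compare 20 vs 21: take 20 from left. Merged: [1, 7, 20]
Compare 22 vs 21: take 21 from right. Merged: [1, 7, 20, 21]
Compare 22 vs 21: take 21 from right. Merged: [1, 7, 20, 21, 21]
Compare 22 vs 23: take 22 from left. Merged: [1, 7, 20, 21, 21, 22]
Compare 23 vs 23: take 23 from left. Merged: [1, 7, 20, 21, 21, 22, 23]
Append remaining from right: [23]. Merged: [1, 7, 20, 21, 21, 22, 23, 23]

Final merged array: [1, 7, 20, 21, 21, 22, 23, 23]
Total comparisons: 7

The merged array is [1, 7, 20, 21, 21, 22, 23, 23], requiring 7 comparisons. The merge step runs in O(n) time where n is the total number of elements.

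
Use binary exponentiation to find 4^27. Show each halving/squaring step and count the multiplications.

Computing 4^27 by squaring (build up from 4^1; each line after the first costs one multiplication):

4^1 = 4
4^2 = (4^1)^2 = 4^2 = 16
4^3 = 4 * 4^2 = 4 * 16 = 64
4^6 = (4^3)^2 = 64^2 = 4096
4^12 = (4^6)^2 = 4096^2 = 16777216
4^13 = 4 * 4^12 = 4 * 16777216 = 67108864
4^26 = (4^13)^2 = 67108864^2 = 4503599627370496
4^27 = 4 * 4^26 = 4 * 4503599627370496 = 18014398509481984

Result: 18014398509481984
Multiplications needed: 7 (7 lines after 4^1)

4^27 = 18014398509481984. Using exponentiation by squaring, this requires 7 multiplications. The key idea: if the exponent is even, square the half-power; if odd, multiply by the base once.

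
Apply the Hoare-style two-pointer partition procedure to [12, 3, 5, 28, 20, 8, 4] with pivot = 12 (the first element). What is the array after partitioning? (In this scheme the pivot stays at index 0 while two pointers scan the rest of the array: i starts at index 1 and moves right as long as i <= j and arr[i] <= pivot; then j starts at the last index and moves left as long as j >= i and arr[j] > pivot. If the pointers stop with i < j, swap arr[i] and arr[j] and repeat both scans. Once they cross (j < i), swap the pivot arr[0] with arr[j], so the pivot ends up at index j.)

Hoare-style two-pointer partition with pivot = 12:

Initial array: [12, 3, 5, 28, 20, 8, 4]

Pointers start at i = 1, j = 6.
i stops at index 3 (arr[3]=28 > 12), j stops at index 6 (arr[6]=4 <= 12): swap arr[3] and arr[6], array becomes [12, 3, 5, 4, 20, 8, 28]
i stops at index 4 (arr[4]=20 > 12), j stops at index 5 (arr[5]=8 <= 12): swap arr[4] and arr[5], array becomes [12, 3, 5, 4, 8, 20, 28]
i ends at 5, j ends at 4: the pointers have crossed (j < i), so scanning stops.

Swap pivot arr[0] with arr[4] to place pivot at position 4: [8, 3, 5, 4, 12, 20, 28]
Pivot position: 4

After partitioning with pivot 12, the array becomes [8, 3, 5, 4, 12, 20, 28]. The pivot is placed at index 4. All elements to the left of the pivot are <= 12, and all elements to the right are > 12.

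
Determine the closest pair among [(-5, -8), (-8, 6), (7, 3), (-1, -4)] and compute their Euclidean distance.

Computing all pairwise distances among 4 points:

d((-5, -8), (-8, 6)) = 14.3178
d((-5, -8), (7, 3)) = 16.2788
d((-5, -8), (-1, -4)) = 5.6569 <-- minimum
d((-8, 6), (7, 3)) = 15.2971
d((-8, 6), (-1, -4)) = 12.2066
d((7, 3), (-1, -4)) = 10.6301

Closest pair: (-5, -8) and (-1, -4) with distance 5.6569

The closest pair is (-5, -8) and (-1, -4) with Euclidean distance 5.6569. For 4 points, brute-force pairwise comparison is shown above. For large n, the divide-and-conquer algorithm (sort by x, recurse on halves, check the dividing strip) achieves O(n log n).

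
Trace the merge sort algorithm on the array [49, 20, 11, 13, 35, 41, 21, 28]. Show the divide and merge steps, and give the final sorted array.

Merge sort trace:

Split: [49, 20, 11, 13, 35, 41, 21, 28] -> [49, 20, 11, 13] and [35, 41, 21, 28]
  Split: [49, 20, 11, 13] -> [49, 20] and [11, 13]
    Split: [49, 20] -> [49] and [20]
    Merge: [49] + [20] -> [20, 49]
    Split: [11, 13] -> [11] and [13]
    Merge: [11] + [13] -> [11, 13]
  Merge: [20, 49] + [11, 13] -> [11, 13, 20, 49]
  Split: [35, 41, 21, 28] -> [35, 41] and [21, 28]
    Split: [35, 41] -> [35] and [41]
    Merge: [35] + [41] -> [35, 41]
    Split: [21, 28] -> [21] and [28]
    Merge: [21] + [28] -> [21, 28]
  Merge: [35, 41] + [21, 28] -> [21, 28, 35, 41]
Merge: [11, 13, 20, 49] + [21, 28, 35, 41] -> [11, 13, 20, 21, 28, 35, 41, 49]

Final sorted array: [11, 13, 20, 21, 28, 35, 41, 49]

The merge sort proceeds by recursively splitting the array and merging sorted halves.
After all merges, the sorted array is [11, 13, 20, 21, 28, 35, 41, 49].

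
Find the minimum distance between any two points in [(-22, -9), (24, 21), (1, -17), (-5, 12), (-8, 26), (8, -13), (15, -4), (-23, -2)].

Computing all pairwise distances among 8 points:

d((-22, -9), (24, 21)) = 54.9181
d((-22, -9), (1, -17)) = 24.3516
d((-22, -9), (-5, 12)) = 27.0185
d((-22, -9), (-8, 26)) = 37.6962
d((-22, -9), (8, -13)) = 30.2655
d((-22, -9), (15, -4)) = 37.3363
d((-22, -9), (-23, -2)) = 7.0711 <-- minimum
d((24, 21), (1, -17)) = 44.4185
d((24, 21), (-5, 12)) = 30.3645
d((24, 21), (-8, 26)) = 32.3883
d((24, 21), (8, -13)) = 37.5766
d((24, 21), (15, -4)) = 26.5707
d((24, 21), (-23, -2)) = 52.3259
d((1, -17), (-5, 12)) = 29.6142
d((1, -17), (-8, 26)) = 43.9318
d((1, -17), (8, -13)) = 8.0623
d((1, -17), (15, -4)) = 19.105
d((1, -17), (-23, -2)) = 28.3019
d((-5, 12), (-8, 26)) = 14.3178
d((-5, 12), (8, -13)) = 28.178
d((-5, 12), (15, -4)) = 25.6125
d((-5, 12), (-23, -2)) = 22.8035
d((-8, 26), (8, -13)) = 42.1545
d((-8, 26), (15, -4)) = 37.8021
d((-8, 26), (-23, -2)) = 31.7648
d((8, -13), (15, -4)) = 11.4018
d((8, -13), (-23, -2)) = 32.8938
d((15, -4), (-23, -2)) = 38.0526

Closest pair: (-22, -9) and (-23, -2) with distance 7.0711

The closest pair is (-22, -9) and (-23, -2) with Euclidean distance 7.0711. For 8 points, brute-force pairwise comparison is shown above. For large n, the divide-and-conquer algorithm (sort by x, recurse on halves, check the dividing strip) achieves O(n log n).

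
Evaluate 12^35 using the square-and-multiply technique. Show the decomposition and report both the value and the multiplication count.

Computing 12^35 by squaring (build up from 12^1; each line after the first costs one multiplication):

12^1 = 12
12^2 = (12^1)^2 = 12^2 = 144
12^4 = (12^2)^2 = 144^2 = 20736
12^8 = (12^4)^2 = 20736^2 = 429981696
12^16 = (12^8)^2 = 429981696^2 = 184884258895036416
12^17 = 12 * 12^16 = 12 * 184884258895036416 = 2218611106740436992
12^34 = (12^17)^2 = 2218611106740436992^2 = 4922235242952026704037113243122008064
12^35 = 12 * 12^34 = 12 * 4922235242952026704037113243122008064 = 59066822915424320448445358917464096768

Result: 59066822915424320448445358917464096768
Multiplications needed: 7 (7 lines after 12^1)

12^35 = 59066822915424320448445358917464096768. Using exponentiation by squaring, this requires 7 multiplications. The key idea: if the exponent is even, square the half-power; if odd, multiply by the base once.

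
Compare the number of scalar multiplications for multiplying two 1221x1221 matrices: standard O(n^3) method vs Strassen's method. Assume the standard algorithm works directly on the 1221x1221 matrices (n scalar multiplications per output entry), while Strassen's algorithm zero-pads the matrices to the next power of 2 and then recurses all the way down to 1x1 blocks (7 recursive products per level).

Matrix multiplication for 1221x1221 matrices:

Strassen's algorithm requires power-of-2 dimensions. Pad 1221x1221 to 2048x2048 (next power of 2).

Standard algorithm: 1221^3 = 1820316861 multiplications
Strassen's algorithm: 7^(log2(2048)) = 7^11 = 1977326743 multiplications
Difference: 1820316861 - 1977326743 = -157009882 (Strassen uses MORE here due to padding overhead — for small or just-over-power-of-2 n, padding can outweigh the per-level savings)

Standard: 1820316861 multiplications (1221^3). Strassen: 1977326743 multiplications (7^11, after padding to 2048x2048). Strassen reduces 8 recursive multiplications to 7 at each level.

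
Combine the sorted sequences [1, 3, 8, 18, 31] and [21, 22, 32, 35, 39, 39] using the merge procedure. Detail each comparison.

Merging process:

Compare 1 vs 21: take 1 from left. Merged: [1]
Compare 3 vs 21: take 3 from left. Merged: [1, 3]
Compare 8 vs 21: take 8 from left. Merged: [1, 3, 8]
Compare 18 vs 21: take 18 from left. Merged: [1, 3, 8, 18]
Compare 31 vs 21: take 21 from right. Merged: [1, 3, 8, 18, 21]
Compare 31 vs 22: take 22 from right. Merged: [1, 3, 8, 18, 21, 22]
Compare 31 vs 32: take 31 from left. Merged: [1, 3, 8, 18, 21, 22, 31]
Append remaining from right: [32, 35, 39, 39]. Merged: [1, 3, 8, 18, 21, 22, 31, 32, 35, 39, 39]

Final merged array: [1, 3, 8, 18, 21, 22, 31, 32, 35, 39, 39]
Total comparisons: 7

The merged array is [1, 3, 8, 18, 21, 22, 31, 32, 35, 39, 39], requiring 7 comparisons. The merge step runs in O(n) time where n is the total number of elements.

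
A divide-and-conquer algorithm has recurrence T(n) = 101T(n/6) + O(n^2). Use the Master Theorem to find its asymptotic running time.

Master Theorem for T(n) = 101T(n/6) + O(n^2):

a = 101, b = 6, c = 2
log_b(a) = log_6(101) = 2.5757

Case 1: c = 2 < log_6(101) = 2.5757
T(n) = O(n^(log_6 101))

For T(n) = 101T(n/6) + O(n^2): log_6(101) = 2.5757. This is Case 1 of the Master Theorem (c < log_b(a), work dominated by leaves), giving O(n^(log_6 101)).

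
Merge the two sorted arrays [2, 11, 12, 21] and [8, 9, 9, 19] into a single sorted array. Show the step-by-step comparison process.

Merging process:

Compare 2 vs 8: take 2 from left. Merged: [2]
Compare 11 vs 8: take 8 from right. Merged: [2, 8]
Compare 11 vs 9: take 9 from right. Merged: [2, 8, 9]
Compare 11 vs 9: take 9 from right. Merged: [2, 8, 9, 9]
Compare 11 vs 19: take 11 from left. Merged: [2, 8, 9, 9, 11]
Compare 12 vs 19: take 12 from left. Merged: [2, 8, 9, 9, 11, 12]
Compare 21 vs 19: take 19 from right. Merged: [2, 8, 9, 9, 11, 12, 19]
Append remaining from left: [21]. Merged: [2, 8, 9, 9, 11, 12, 19, 21]

Final merged array: [2, 8, 9, 9, 11, 12, 19, 21]
Total comparisons: 7

The merged array is [2, 8, 9, 9, 11, 12, 19, 21], requiring 7 comparisons. The merge step runs in O(n) time where n is the total number of elements.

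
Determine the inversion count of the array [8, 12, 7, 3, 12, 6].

Finding inversions in [8, 12, 7, 3, 12, 6]:

(0, 2): arr[0]=8 > arr[2]=7
(0, 3): arr[0]=8 > arr[3]=3
(0, 5): arr[0]=8 > arr[5]=6
(1, 2): arr[1]=12 > arr[2]=7
(1, 3): arr[1]=12 > arr[3]=3
(1, 5): arr[1]=12 > arr[5]=6
(2, 3): arr[2]=7 > arr[3]=3
(2, 5): arr[2]=7 > arr[5]=6
(4, 5): arr[4]=12 > arr[5]=6

Total inversions: 9

The array has 9 inversion(s): (0,2), (0,3), (0,5), (1,2), (1,3), (1,5), (2,3), (2,5), (4,5). Each pair (i,j) satisfies i < j and arr[i] > arr[j].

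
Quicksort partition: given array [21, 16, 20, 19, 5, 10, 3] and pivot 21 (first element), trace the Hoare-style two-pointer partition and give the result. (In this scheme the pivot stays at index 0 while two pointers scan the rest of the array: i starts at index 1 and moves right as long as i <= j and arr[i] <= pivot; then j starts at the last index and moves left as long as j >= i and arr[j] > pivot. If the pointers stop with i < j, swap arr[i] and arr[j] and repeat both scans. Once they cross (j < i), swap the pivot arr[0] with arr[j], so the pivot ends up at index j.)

Hoare-style two-pointer partition with pivot = 21:

Initial array: [21, 16, 20, 19, 5, 10, 3]

Pointers start at i = 1, j = 6.
i ends at 7, j ends at 6: the pointers have crossed (j < i), so scanning stops.

Swap pivot arr[0] with arr[6] to place pivot at position 6: [3, 16, 20, 19, 5, 10, 21]
Pivot position: 6

After partitioning with pivot 21, the array becomes [3, 16, 20, 19, 5, 10, 21]. The pivot is placed at index 6. All elements to the left of the pivot are <= 21, and all elements to the right are > 21.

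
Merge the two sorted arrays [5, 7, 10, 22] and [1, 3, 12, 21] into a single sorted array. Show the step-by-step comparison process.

Merging process:

Compare 5 vs 1: take 1 from right. Merged: [1]
Compare 5 vs 3: take 3 from right. Merged: [1, 3]
Compare 5 vs 12: take 5 from left. Merged: [1, 3, 5]
Compare 7 vs 12: take 7 from left. Merged: [1, 3, 5, 7]
Compare 10 vs 12: take 10 from left. Merged: [1, 3, 5, 7, 10]
Compare 22 vs 12: take 12 from right. Merged: [1, 3, 5, 7, 10, 12]
Compare 22 vs 21: take 21 from right. Merged: [1, 3, 5, 7, 10, 12, 21]
Append remaining from left: [22]. Merged: [1, 3, 5, 7, 10, 12, 21, 22]

Final merged array: [1, 3, 5, 7, 10, 12, 21, 22]
Total comparisons: 7

The merged array is [1, 3, 5, 7, 10, 12, 21, 22], requiring 7 comparisons. The merge step runs in O(n) time where n is the total number of elements.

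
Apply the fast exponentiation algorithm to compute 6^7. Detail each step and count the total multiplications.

Computing 6^7 by squaring (build up from 6^1; each line after the first costs one multiplication):

6^1 = 6
6^2 = (6^1)^2 = 6^2 = 36
6^3 = 6 * 6^2 = 6 * 36 = 216
6^6 = (6^3)^2 = 216^2 = 46656
6^7 = 6 * 6^6 = 6 * 46656 = 279936

Result: 279936
Multiplications needed: 4 (4 lines after 6^1)

6^7 = 279936. Using exponentiation by squaring, this requires 4 multiplications. The key idea: if the exponent is even, square the half-power; if odd, multiply by the base once.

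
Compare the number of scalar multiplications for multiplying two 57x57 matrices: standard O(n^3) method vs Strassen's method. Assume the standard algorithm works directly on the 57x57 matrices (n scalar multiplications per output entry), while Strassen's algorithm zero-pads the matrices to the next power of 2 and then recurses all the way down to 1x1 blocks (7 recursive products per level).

Matrix multiplication for 57x57 matrices:

Strassen's algorithm requires power-of-2 dimensions. Pad 57x57 to 64x64 (next power of 2).

Standard algorithm: 57^3 = 185193 multiplications
Strassen's algorithm: 7^(log2(64)) = 7^6 = 117649 multiplications
Savings: 185193 - 117649 = 67544 multiplications

Standard: 185193 multiplications (57^3). Strassen: 117649 multiplications (7^6, after padding to 64x64). Strassen reduces 8 recursive multiplications to 7 at each level.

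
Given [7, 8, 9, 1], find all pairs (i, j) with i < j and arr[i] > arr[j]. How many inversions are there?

Finding inversions in [7, 8, 9, 1]:

(0, 3): arr[0]=7 > arr[3]=1
(1, 3): arr[1]=8 > arr[3]=1
(2, 3): arr[2]=9 > arr[3]=1

Total inversions: 3

The array has 3 inversion(s): (0,3), (1,3), (2,3). Each pair (i,j) satisfies i < j and arr[i] > arr[j].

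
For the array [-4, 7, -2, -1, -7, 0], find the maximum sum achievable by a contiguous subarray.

Using Kadane's algorithm on [-4, 7, -2, -1, -7, 0]:

Scanning through the array:
Position 1 (value 7): max_ending_here = 7, max_so_far = 7
Position 2 (value -2): max_ending_here = 5, max_so_far = 7
Position 3 (value -1): max_ending_here = 4, max_so_far = 7
Position 4 (value -7): max_ending_here = -3, max_so_far = 7
Position 5 (value 0): max_ending_here = 0, max_so_far = 7

Maximum subarray: [7]
Maximum sum: 7

The maximum subarray is [7] with sum 7. This subarray runs from index 1 to index 1.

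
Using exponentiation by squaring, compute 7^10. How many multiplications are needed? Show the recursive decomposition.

Computing 7^10 by squaring (build up from 7^1; each line after the first costs one multiplication):

7^1 = 7
7^2 = (7^1)^2 = 7^2 = 49
7^4 = (7^2)^2 = 49^2 = 2401
7^5 = 7 * 7^4 = 7 * 2401 = 16807
7^10 = (7^5)^2 = 16807^2 = 282475249

Result: 282475249
Multiplications needed: 4 (4 lines after 7^1)

7^10 = 282475249. Using exponentiation by squaring, this requires 4 multiplications. The key idea: if the exponent is even, square the half-power; if odd, multiply by the base once.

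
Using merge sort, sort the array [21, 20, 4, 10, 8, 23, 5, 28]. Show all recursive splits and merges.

Merge sort trace:

Split: [21, 20, 4, 10, 8, 23, 5, 28] -> [21, 20, 4, 10] and [8, 23, 5, 28]
  Split: [21, 20, 4, 10] -> [21, 20] and [4, 10]
    Split: [21, 20] -> [21] and [20]
    Merge: [21] + [20] -> [20, 21]
    Split: [4, 10] -> [4] and [10]
    Merge: [4] + [10] -> [4, 10]
  Merge: [20, 21] + [4, 10] -> [4, 10, 20, 21]
  Split: [8, 23, 5, 28] -> [8, 23] and [5, 28]
    Split: [8, 23] -> [8] and [23]
    Merge: [8] + [23] -> [8, 23]
    Split: [5, 28] -> [5] and [28]
    Merge: [5] + [28] -> [5, 28]
  Merge: [8, 23] + [5, 28] -> [5, 8, 23, 28]
Merge: [4, 10, 20, 21] + [5, 8, 23, 28] -> [4, 5, 8, 10, 20, 21, 23, 28]

Final sorted array: [4, 5, 8, 10, 20, 21, 23, 28]

The merge sort proceeds by recursively splitting the array and merging sorted halves.
After all merges, the sorted array is [4, 5, 8, 10, 20, 21, 23, 28].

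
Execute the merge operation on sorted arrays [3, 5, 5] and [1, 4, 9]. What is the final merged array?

Merging process:

Compare 3 vs 1: take 1 from right. Merged: [1]
Compare 3 vs 4: take 3 from left. Merged: [1, 3]
Compare 5 vs 4: take 4 from right. Merged: [1, 3, 4]
Compare 5 vs 9: take 5 from left. Merged: [1, 3, 4, 5]
Compare 5 vs 9: take 5 from left. Merged: [1, 3, 4, 5, 5]
Append remaining from right: [9]. Merged: [1, 3, 4, 5, 5, 9]

Final merged array: [1, 3, 4, 5, 5, 9]
Total comparisons: 5

The merged array is [1, 3, 4, 5, 5, 9], requiring 5 comparisons. The merge step runs in O(n) time where n is the total number of elements.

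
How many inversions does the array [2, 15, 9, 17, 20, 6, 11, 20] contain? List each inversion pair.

Finding inversions in [2, 15, 9, 17, 20, 6, 11, 20]:

(1, 2): arr[1]=15 > arr[2]=9
(1, 5): arr[1]=15 > arr[5]=6
(1, 6): arr[1]=15 > arr[6]=11
(2, 5): arr[2]=9 > arr[5]=6
(3, 5): arr[3]=17 > arr[5]=6
(3, 6): arr[3]=17 > arr[6]=11
(4, 5): arr[4]=20 > arr[5]=6
(4, 6): arr[4]=20 > arr[6]=11

Total inversions: 8

The array has 8 inversion(s): (1,2), (1,5), (1,6), (2,5), (3,5), (3,6), (4,5), (4,6). Each pair (i,j) satisfies i < j and arr[i] > arr[j].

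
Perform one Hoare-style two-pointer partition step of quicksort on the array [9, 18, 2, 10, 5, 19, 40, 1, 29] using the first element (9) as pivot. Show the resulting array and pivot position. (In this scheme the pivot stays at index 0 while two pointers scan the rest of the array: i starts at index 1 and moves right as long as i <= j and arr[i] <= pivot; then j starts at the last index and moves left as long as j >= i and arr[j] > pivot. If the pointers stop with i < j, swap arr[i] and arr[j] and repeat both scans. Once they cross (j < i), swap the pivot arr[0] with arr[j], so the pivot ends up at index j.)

Hoare-style two-pointer partition with pivot = 9:

Initial array: [9, 18, 2, 10, 5, 19, 40, 1, 29]

Pointers start at i = 1, j = 8.
i stops at index 1 (arr[1]=18 > 9), j stops at index 7 (arr[7]=1 <= 9): swap arr[1] and arr[7], array becomes [9, 1, 2, 10, 5, 19, 40, 18, 29]
i stops at index 3 (arr[3]=10 > 9), j stops at index 4 (arr[4]=5 <= 9): swap arr[3] and arr[4], array becomes [9, 1, 2, 5, 10, 19, 40, 18, 29]
i ends at 4, j ends at 3: the pointers have crossed (j < i), so scanning stops.

Swap pivot arr[0] with arr[3] to place pivot at position 3: [5, 1, 2, 9, 10, 19, 40, 18, 29]
Pivot position: 3

After partitioning with pivot 9, the array becomes [5, 1, 2, 9, 10, 19, 40, 18, 29]. The pivot is placed at index 3. All elements to the left of the pivot are <= 9, and all elements to the right are > 9.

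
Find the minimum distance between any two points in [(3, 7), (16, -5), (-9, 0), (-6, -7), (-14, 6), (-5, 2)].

Computing all pairwise distances among 6 points:

d((3, 7), (16, -5)) = 17.6918
d((3, 7), (-9, 0)) = 13.8924
d((3, 7), (-6, -7)) = 16.6433
d((3, 7), (-14, 6)) = 17.0294
d((3, 7), (-5, 2)) = 9.434
d((16, -5), (-9, 0)) = 25.4951
d((16, -5), (-6, -7)) = 22.0907
d((16, -5), (-14, 6)) = 31.9531
d((16, -5), (-5, 2)) = 22.1359
d((-9, 0), (-6, -7)) = 7.6158
d((-9, 0), (-14, 6)) = 7.8102
d((-9, 0), (-5, 2)) = 4.4721 <-- minimum
d((-6, -7), (-14, 6)) = 15.2643
d((-6, -7), (-5, 2)) = 9.0554
d((-14, 6), (-5, 2)) = 9.8489

Closest pair: (-9, 0) and (-5, 2) with distance 4.4721

The closest pair is (-9, 0) and (-5, 2) with Euclidean distance 4.4721. For 6 points, brute-force pairwise comparison is shown above. For large n, the divide-and-conquer algorithm (sort by x, recurse on halves, check the dividing strip) achieves O(n log n).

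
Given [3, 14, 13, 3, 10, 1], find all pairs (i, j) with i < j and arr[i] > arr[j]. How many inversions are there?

Finding inversions in [3, 14, 13, 3, 10, 1]:

(0, 5): arr[0]=3 > arr[5]=1
(1, 2): arr[1]=14 > arr[2]=13
(1, 3): arr[1]=14 > arr[3]=3
(1, 4): arr[1]=14 > arr[4]=10
(1, 5): arr[1]=14 > arr[5]=1
(2, 3): arr[2]=13 > arr[3]=3
(2, 4): arr[2]=13 > arr[4]=10
(2, 5): arr[2]=13 > arr[5]=1
(3, 5): arr[3]=3 > arr[5]=1
(4, 5): arr[4]=10 > arr[5]=1

Total inversions: 10

The array has 10 inversion(s): (0,5), (1,2), (1,3), (1,4), (1,5), (2,3), (2,4), (2,5), (3,5), (4,5). Each pair (i,j) satisfies i < j and arr[i] > arr[j].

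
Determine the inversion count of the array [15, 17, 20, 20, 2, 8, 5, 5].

Finding inversions in [15, 17, 20, 20, 2, 8, 5, 5]:

(0, 4): arr[0]=15 > arr[4]=2
(0, 5): arr[0]=15 > arr[5]=8
(0, 6): arr[0]=15 > arr[6]=5
(0, 7): arr[0]=15 > arr[7]=5
(1, 4): arr[1]=17 > arr[4]=2
(1, 5): arr[1]=17 > arr[5]=8
(1, 6): arr[1]=17 > arr[6]=5
(1, 7): arr[1]=17 > arr[7]=5
(2, 4): arr[2]=20 > arr[4]=2
(2, 5): arr[2]=20 > arr[5]=8
(2, 6): arr[2]=20 > arr[6]=5
(2, 7): arr[2]=20 > arr[7]=5
(3, 4): arr[3]=20 > arr[4]=2
(3, 5): arr[3]=20 > arr[5]=8
(3, 6): arr[3]=20 > arr[6]=5
(3, 7): arr[3]=20 > arr[7]=5
(5, 6): arr[5]=8 > arr[6]=5
(5, 7): arr[5]=8 > arr[7]=5

Total inversions: 18

The array has 18 inversion(s): (0,4), (0,5), (0,6), (0,7), (1,4), (1,5), (1,6), (1,7), (2,4), (2,5), (2,6), (2,7), (3,4), (3,5), (3,6), (3,7), (5,6), (5,7). Each pair (i,j) satisfies i < j and arr[i] > arr[j].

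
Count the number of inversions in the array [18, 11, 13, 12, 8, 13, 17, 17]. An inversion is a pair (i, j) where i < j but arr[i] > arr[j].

Finding inversions in [18, 11, 13, 12, 8, 13, 17, 17]:

(0, 1): arr[0]=18 > arr[1]=11
(0, 2): arr[0]=18 > arr[2]=13
(0, 3): arr[0]=18 > arr[3]=12
(0, 4): arr[0]=18 > arr[4]=8
(0, 5): arr[0]=18 > arr[5]=13
(0, 6): arr[0]=18 > arr[6]=17
(0, 7): arr[0]=18 > arr[7]=17
(1, 4): arr[1]=11 > arr[4]=8
(2, 3): arr[2]=13 > arr[3]=12
(2, 4): arr[2]=13 > arr[4]=8
(3, 4): arr[3]=12 > arr[4]=8

Total inversions: 11

The array has 11 inversion(s): (0,1), (0,2), (0,3), (0,4), (0,5), (0,6), (0,7), (1,4), (2,3), (2,4), (3,4). Each pair (i,j) satisfies i < j and arr[i] > arr[j].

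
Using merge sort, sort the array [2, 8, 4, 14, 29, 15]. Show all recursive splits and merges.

Merge sort trace:

Split: [2, 8, 4, 14, 29, 15] -> [2, 8, 4] and [14, 29, 15]
  Split: [2, 8, 4] -> [2] and [8, 4]
    Split: [8, 4] -> [8] and [4]
    Merge: [8] + [4] -> [4, 8]
  Merge: [2] + [4, 8] -> [2, 4, 8]
  Split: [14, 29, 15] -> [14] and [29, 15]
    Split: [29, 15] -> [29] and [15]
    Merge: [29] + [15] -> [15, 29]
  Merge: [14] + [15, 29] -> [14, 15, 29]
Merge: [2, 4, 8] + [14, 15, 29] -> [2, 4, 8, 14, 15, 29]

Final sorted array: [2, 4, 8, 14, 15, 29]

The merge sort proceeds by recursively splitting the array and merging sorted halves.
After all merges, the sorted array is [2, 4, 8, 14, 15, 29].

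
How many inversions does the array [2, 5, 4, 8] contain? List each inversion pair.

Finding inversions in [2, 5, 4, 8]:

(1, 2): arr[1]=5 > arr[2]=4

Total inversions: 1

The array has 1 inversion(s): (1,2). Each pair (i,j) satisfies i < j and arr[i] > arr[j].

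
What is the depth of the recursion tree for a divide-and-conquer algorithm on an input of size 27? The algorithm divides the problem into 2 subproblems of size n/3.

For divide and conquer with division factor 3:

Problem sizes at each level:
Level 0: 27
Level 1: 9
Level 2: 3
Level 3: 1

The root is level 0 and the size-1 base case is level 3 (the tree spans levels 0 through 3, i.e. 4 levels counting the root), so the depth is the number of divisions: log_3(27) = 3

The recursion tree depth is log_3(27) = 3. At each level, the problem size is divided by 3, so it takes 3 divisions to reduce to a base case of size 1. The algorithm makes 2 recursive calls at each level.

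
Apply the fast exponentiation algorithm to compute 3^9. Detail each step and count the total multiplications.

Computing 3^9 by squaring (build up from 3^1; each line after the first costs one multiplication):

3^1 = 3
3^2 = (3^1)^2 = 3^2 = 9
3^4 = (3^2)^2 = 9^2 = 81
3^8 = (3^4)^2 = 81^2 = 6561
3^9 = 3 * 3^8 = 3 * 6561 = 19683

Result: 19683
Multiplications needed: 4 (4 lines after 3^1)

3^9 = 19683. Using exponentiation by squaring, this requires 4 multiplications. The key idea: if the exponent is even, square the half-power; if odd, multiply by the base once.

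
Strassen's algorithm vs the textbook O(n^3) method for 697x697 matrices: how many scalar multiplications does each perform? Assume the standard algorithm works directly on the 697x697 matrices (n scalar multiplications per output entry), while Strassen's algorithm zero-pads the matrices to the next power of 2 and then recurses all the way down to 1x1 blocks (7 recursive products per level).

Matrix multiplication for 697x697 matrices:

Strassen's algorithm requires power-of-2 dimensions. Pad 697x697 to 1024x1024 (next power of 2).

Standard algorithm: 697^3 = 338608873 multiplications
Strassen's algorithm: 7^(log2(1024)) = 7^10 = 282475249 multiplications
Savings: 338608873 - 282475249 = 56133624 multiplications

Standard: 338608873 multiplications (697^3). Strassen: 282475249 multiplications (7^10, after padding to 1024x1024). Strassen reduces 8 recursive multiplications to 7 at each level.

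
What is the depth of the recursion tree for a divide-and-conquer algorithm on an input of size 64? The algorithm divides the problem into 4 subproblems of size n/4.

For divide and conquer with division factor 4:

Problem sizes at each level:
Level 0: 64
Level 1: 16
Level 2: 4
Level 3: 1

The root is level 0 and the size-1 base case is level 3 (the tree spans levels 0 through 3, i.e. 4 levels counting the root), so the depth is the number of divisions: log_4(64) = 3

The recursion tree depth is log_4(64) = 3. At each level, the problem size is divided by 4, so it takes 3 divisions to reduce to a base case of size 1. The algorithm makes 4 recursive calls at each level.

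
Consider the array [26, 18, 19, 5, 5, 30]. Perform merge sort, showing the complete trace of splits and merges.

Merge sort trace:

Split: [26, 18, 19, 5, 5, 30] -> [26, 18, 19] and [5, 5, 30]
  Split: [26, 18, 19] -> [26] and [18, 19]
    Split: [18, 19] -> [18] and [19]
    Merge: [18] + [19] -> [18, 19]
  Merge: [26] + [18, 19] -> [18, 19, 26]
  Split: [5, 5, 30] -> [5] and [5, 30]
    Split: [5, 30] -> [5] and [30]
    Merge: [5] + [30] -> [5, 30]
  Merge: [5] + [5, 30] -> [5, 5, 30]
Merge: [18, 19, 26] + [5, 5, 30] -> [5, 5, 18, 19, 26, 30]

Final sorted array: [5, 5, 18, 19, 26, 30]

The merge sort proceeds by recursively splitting the array and merging sorted halves.
After all merges, the sorted array is [5, 5, 18, 19, 26, 30].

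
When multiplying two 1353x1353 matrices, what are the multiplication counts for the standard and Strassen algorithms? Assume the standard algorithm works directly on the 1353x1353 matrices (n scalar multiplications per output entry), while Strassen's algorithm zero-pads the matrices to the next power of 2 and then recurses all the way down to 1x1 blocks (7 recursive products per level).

Matrix multiplication for 1353x1353 matrices:

Strassen's algorithm requires power-of-2 dimensions. Pad 1353x1353 to 2048x2048 (next power of 2).

Standard algorithm: 1353^3 = 2476813977 multiplications
Strassen's algorithm: 7^(log2(2048)) = 7^11 = 1977326743 multiplications
Savings: 2476813977 - 1977326743 = 499487234 multiplications

Standard: 2476813977 multiplications (1353^3). Strassen: 1977326743 multiplications (7^11, after padding to 2048x2048). Strassen reduces 8 recursive multiplications to 7 at each level.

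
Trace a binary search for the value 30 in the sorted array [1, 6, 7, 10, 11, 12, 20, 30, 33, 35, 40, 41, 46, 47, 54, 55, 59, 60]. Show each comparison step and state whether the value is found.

Binary search for 30 in [1, 6, 7, 10, 11, 12, 20, 30, 33, 35, 40, 41, 46, 47, 54, 55, 59, 60]:

lo=0, hi=17, mid=8, arr[mid]=33 -> 33 > 30, search left half
lo=0, hi=7, mid=3, arr[mid]=10 -> 10 < 30, search right half
lo=4, hi=7, mid=5, arr[mid]=12 -> 12 < 30, search right half
lo=6, hi=7, mid=6, arr[mid]=20 -> 20 < 30, search right half
lo=7, hi=7, mid=7, arr[mid]=30 -> Found target at index 7!

Binary search finds 30 at index 7 after 5 comparisons. The search repeatedly halves the search space by comparing with the middle element.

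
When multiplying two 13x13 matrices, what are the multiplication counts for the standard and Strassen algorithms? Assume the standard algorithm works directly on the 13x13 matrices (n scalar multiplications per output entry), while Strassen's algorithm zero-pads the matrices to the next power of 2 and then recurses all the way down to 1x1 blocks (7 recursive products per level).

Matrix multiplication for 13x13 matrices:

Strassen's algorithm requires power-of-2 dimensions. Pad 13x13 to 16x16 (next power of 2).

Standard algorithm: 13^3 = 2197 multiplications
Strassen's algorithm: 7^(log2(16)) = 7^4 = 2401 multiplications
Difference: 2197 - 2401 = -204 (Strassen uses MORE here due to padding overhead — for small or just-over-power-of-2 n, padding can outweigh the per-level savings)

Standard: 2197 multiplications (13^3). Strassen: 2401 multiplications (7^4, after padding to 16x16). Strassen reduces 8 recursive multiplications to 7 at each level.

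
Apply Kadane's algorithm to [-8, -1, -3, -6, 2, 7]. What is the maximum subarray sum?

Using Kadane's algorithm on [-8, -1, -3, -6, 2, 7]:

Scanning through the array:
Position 1 (value -1): max_ending_here = -1, max_so_far = -1
Position 2 (value -3): max_ending_here = -3, max_so_far = -1
Position 3 (value -6): max_ending_here = -6, max_so_far = -1
Position 4 (value 2): max_ending_here = 2, max_so_far = 2
Position 5 (value 7): max_ending_here = 9, max_so_far = 9

Maximum subarray: [2, 7]
Maximum sum: 9

The maximum subarray is [2, 7] with sum 9. This subarray runs from index 4 to index 5.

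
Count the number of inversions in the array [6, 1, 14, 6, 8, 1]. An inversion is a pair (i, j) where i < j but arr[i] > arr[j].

Finding inversions in [6, 1, 14, 6, 8, 1]:

(0, 1): arr[0]=6 > arr[1]=1
(0, 5): arr[0]=6 > arr[5]=1
(2, 3): arr[2]=14 > arr[3]=6
(2, 4): arr[2]=14 > arr[4]=8
(2, 5): arr[2]=14 > arr[5]=1
(3, 5): arr[3]=6 > arr[5]=1
(4, 5): arr[4]=8 > arr[5]=1

Total inversions: 7

The array has 7 inversion(s): (0,1), (0,5), (2,3), (2,4), (2,5), (3,5), (4,5). Each pair (i,j) satisfies i < j and arr[i] > arr[j].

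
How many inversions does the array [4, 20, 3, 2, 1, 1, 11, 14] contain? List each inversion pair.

Finding inversions in [4, 20, 3, 2, 1, 1, 11, 14]:

(0, 2): arr[0]=4 > arr[2]=3
(0, 3): arr[0]=4 > arr[3]=2
(0, 4): arr[0]=4 > arr[4]=1
(0, 5): arr[0]=4 > arr[5]=1
(1, 2): arr[1]=20 > arr[2]=3
(1, 3): arr[1]=20 > arr[3]=2
(1, 4): arr[1]=20 > arr[4]=1
(1, 5): arr[1]=20 > arr[5]=1
(1, 6): arr[1]=20 > arr[6]=11
(1, 7): arr[1]=20 > arr[7]=14
(2, 3): arr[2]=3 > arr[3]=2
(2, 4): arr[2]=3 > arr[4]=1
(2, 5): arr[2]=3 > arr[5]=1
(3, 4): arr[3]=2 > arr[4]=1
(3, 5): arr[3]=2 > arr[5]=1

Total inversions: 15

The array has 15 inversion(s): (0,2), (0,3), (0,4), (0,5), (1,2), (1,3), (1,4), (1,5), (1,6), (1,7), (2,3), (2,4), (2,5), (3,4), (3,5). Each pair (i,j) satisfies i < j and arr[i] > arr[j].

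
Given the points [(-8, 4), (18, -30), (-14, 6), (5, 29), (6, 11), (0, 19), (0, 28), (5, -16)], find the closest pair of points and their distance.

Computing all pairwise distances among 8 points:

d((-8, 4), (18, -30)) = 42.8019
d((-8, 4), (-14, 6)) = 6.3246
d((-8, 4), (5, 29)) = 28.178
d((-8, 4), (6, 11)) = 15.6525
d((-8, 4), (0, 19)) = 17.0
d((-8, 4), (0, 28)) = 25.2982
d((-8, 4), (5, -16)) = 23.8537
d((18, -30), (-14, 6)) = 48.1664
d((18, -30), (5, 29)) = 60.4152
d((18, -30), (6, 11)) = 42.72
d((18, -30), (0, 19)) = 52.2015
d((18, -30), (0, 28)) = 60.7289
d((18, -30), (5, -16)) = 19.105
d((-14, 6), (5, 29)) = 29.8329
d((-14, 6), (6, 11)) = 20.6155
d((-14, 6), (0, 19)) = 19.105
d((-14, 6), (0, 28)) = 26.0768
d((-14, 6), (5, -16)) = 29.0689
d((5, 29), (6, 11)) = 18.0278
d((5, 29), (0, 19)) = 11.1803
d((5, 29), (0, 28)) = 5.099 <-- minimum
d((5, 29), (5, -16)) = 45.0
d((6, 11), (0, 19)) = 10.0
d((6, 11), (0, 28)) = 18.0278
d((6, 11), (5, -16)) = 27.0185
d((0, 19), (0, 28)) = 9.0
d((0, 19), (5, -16)) = 35.3553
d((0, 28), (5, -16)) = 44.2832

Closest pair: (5, 29) and (0, 28) with distance 5.099

The closest pair is (5, 29) and (0, 28) with Euclidean distance 5.099. For 8 points, brute-force pairwise comparison is shown above. For large n, the divide-and-conquer algorithm (sort by x, recurse on halves, check the dividing strip) achieves O(n log n).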